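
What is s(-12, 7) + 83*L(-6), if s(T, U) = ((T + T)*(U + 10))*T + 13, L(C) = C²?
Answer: 7897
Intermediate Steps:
s(T, U) = 13 + 2*T²*(10 + U) (s(T, U) = ((2*T)*(10 + U))*T + 13 = (2*T*(10 + U))*T + 13 = 2*T²*(10 + U) + 13 = 13 + 2*T²*(10 + U))
s(-12, 7) + 83*L(-6) = (13 + 20*(-12)² + 2*7*(-12)²) + 83*(-6)² = (13 + 20*144 + 2*7*144) + 83*36 = (13 + 2880 + 2016) + 2988 = 4909 + 2988 = 7897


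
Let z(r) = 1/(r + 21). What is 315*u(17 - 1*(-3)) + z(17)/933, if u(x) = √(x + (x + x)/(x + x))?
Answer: 1/35454 + 315*√21 ≈ 1443.5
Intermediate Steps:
z(r) = 1/(21 + r)
u(x) = √(1 + x) (u(x) = √(x + (2*x)/((2*x))) = √(x + (2*x)*(1/(2*x))) = √(x + 1) = √(1 + x))
315*u(17 - 1*(-3)) + z(17)/933 = 315*√(1 + (17 - 1*(-3))) + 1/((21 + 17)*933) = 315*√(1 + (17 + 3)) + (1/933)/38 = 315*√(1 + 20) + (1/38)*(1/933) = 315*√21 + 1/35454 = 1/35454 + 315*√21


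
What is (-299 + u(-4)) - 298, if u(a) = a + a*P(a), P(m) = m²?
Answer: -665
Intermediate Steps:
u(a) = a + a³ (u(a) = a + a*a² = a + a³)
(-299 + u(-4)) - 298 = (-299 + (-4 + (-4)³)) - 298 = (-299 + (-4 - 64)) - 298 = (-299 - 68) - 298 = -367 - 298 = -665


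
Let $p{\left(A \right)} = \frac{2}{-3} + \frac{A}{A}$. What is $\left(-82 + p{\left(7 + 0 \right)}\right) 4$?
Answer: $- \frac{980}{3} \approx -326.67$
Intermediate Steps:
$p{\left(A \right)} = \frac{1}{3}$ ($p{\left(A \right)} = 2 \left(- \frac{1}{3}\right) + 1 = - \frac{2}{3} + 1 = \frac{1}{3}$)
$\left(-82 + p{\left(7 + 0 \right)}\right) 4 = \left(-82 + \frac{1}{3}\right) 4 = \left(- \frac{245}{3}\right) 4 = - \frac{980}{3}$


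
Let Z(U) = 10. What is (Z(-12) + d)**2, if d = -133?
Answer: 15129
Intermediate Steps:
(Z(-12) + d)**2 = (10 - 133)**2 = (-123)**2 = 15129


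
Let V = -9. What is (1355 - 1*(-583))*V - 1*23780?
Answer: -41222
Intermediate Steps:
(1355 - 1*(-583))*V - 1*23780 = (1355 - 1*(-583))*(-9) - 1*23780 = (1355 + 583)*(-9) - 23780 = 1938*(-9) - 23780 = -17442 - 23780 = -41222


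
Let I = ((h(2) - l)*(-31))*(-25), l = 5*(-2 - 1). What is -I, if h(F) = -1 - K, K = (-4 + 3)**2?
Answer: -10075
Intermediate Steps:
K = 1 (K = (-1)**2 = 1)
h(F) = -2 (h(F) = -1 - 1*1 = -1 - 1 = -2)
l = -15 (l = 5*(-3) = -15)
I = 10075 (I = ((-2 - 1*(-15))*(-31))*(-25) = ((-2 + 15)*(-31))*(-25) = (13*(-31))*(-25) = -403*(-25) = 10075)
-I = -1*10075 = -10075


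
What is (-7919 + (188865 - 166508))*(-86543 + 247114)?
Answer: 2318324098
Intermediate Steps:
(-7919 + (188865 - 166508))*(-86543 + 247114) = (-7919 + 22357)*160571 = 14438*160571 = 2318324098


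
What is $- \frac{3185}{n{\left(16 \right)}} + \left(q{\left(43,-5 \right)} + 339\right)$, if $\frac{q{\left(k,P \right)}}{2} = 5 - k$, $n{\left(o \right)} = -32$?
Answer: $\frac{11601}{32} \approx 362.53$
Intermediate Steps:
$q{\left(k,P \right)} = 10 - 2 k$ ($q{\left(k,P \right)} = 2 \left(5 - k\right) = 10 - 2 k$)
$- \frac{3185}{n{\left(16 \right)}} + \left(q{\left(43,-5 \right)} + 339\right) = - \frac{3185}{-32} + \left(\left(10 - 86\right) + 339\right) = \left(-3185\right) \left(- \frac{1}{32}\right) + \left(\left(10 - 86\right) + 339\right) = \frac{3185}{32} + \left(-76 + 339\right) = \frac{3185}{32} + 263 = \frac{11601}{32}$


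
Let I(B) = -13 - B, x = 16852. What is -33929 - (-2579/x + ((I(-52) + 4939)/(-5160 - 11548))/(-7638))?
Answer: -120011010663734/3537137901 ≈ -33929.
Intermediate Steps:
-33929 - (-2579/x + ((I(-52) + 4939)/(-5160 - 11548))/(-7638)) = -33929 - (-2579/16852 + (((-13 - 1*(-52)) + 4939)/(-5160 - 11548))/(-7638)) = -33929 - (-2579*1/16852 + (((-13 + 52) + 4939)/(-16708))*(-1/7638)) = -33929 - (-2579/16852 + ((39 + 4939)*(-1/16708))*(-1/7638)) = -33929 - (-2579/16852 + (4978*(-1/16708))*(-1/7638)) = -33929 - (-2579/16852 - 2489/8354*(-1/7638)) = -33929 - (-2579/16852 + 131/3358308) = -33929 - 1*(-541179295/3537137901) = -33929 + 541179295/3537137901 = -120011010663734/3537137901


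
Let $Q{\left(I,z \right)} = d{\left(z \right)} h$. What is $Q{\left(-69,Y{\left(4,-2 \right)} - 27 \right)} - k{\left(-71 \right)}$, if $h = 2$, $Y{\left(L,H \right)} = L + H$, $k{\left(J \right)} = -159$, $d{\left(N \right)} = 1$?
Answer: $161$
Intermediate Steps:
$Y{\left(L,H \right)} = H + L$
$Q{\left(I,z \right)} = 2$ ($Q{\left(I,z \right)} = 1 \cdot 2 = 2$)
$Q{\left(-69,Y{\left(4,-2 \right)} - 27 \right)} - k{\left(-71 \right)} = 2 - -159 = 2 + 159 = 161$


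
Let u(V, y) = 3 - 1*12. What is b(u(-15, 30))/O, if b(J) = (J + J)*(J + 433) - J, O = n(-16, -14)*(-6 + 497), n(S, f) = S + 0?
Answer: 7623/7856 ≈ 0.97034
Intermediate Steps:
u(V, y) = -9 (u(V, y) = 3 - 12 = -9)
n(S, f) = S
O = -7856 (O = -16*(-6 + 497) = -16*491 = -7856)
b(J) = -J + 2*J*(433 + J) (b(J) = (2*J)*(433 + J) - J = 2*J*(433 + J) - J = -J + 2*J*(433 + J))
b(u(-15, 30))/O = -9*(865 + 2*(-9))/(-7856) = -9*(865 - 18)*(-1/7856) = -9*847*(-1/7856) = -7623*(-1/7856) = 7623/7856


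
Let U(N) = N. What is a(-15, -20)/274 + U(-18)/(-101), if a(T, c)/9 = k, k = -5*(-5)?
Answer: 27657/27674 ≈ 0.99939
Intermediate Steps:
k = 25
a(T, c) = 225 (a(T, c) = 9*25 = 225)
a(-15, -20)/274 + U(-18)/(-101) = 225/274 - 18/(-101) = 225*(1/274) - 18*(-1/101) = 225/274 + 18/101 = 27657/27674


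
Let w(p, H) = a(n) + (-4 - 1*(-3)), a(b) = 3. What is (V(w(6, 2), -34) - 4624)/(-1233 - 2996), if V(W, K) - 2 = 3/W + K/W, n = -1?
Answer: 9275/8458 ≈ 1.0966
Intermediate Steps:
w(p, H) = 2 (w(p, H) = 3 + (-4 - 1*(-3)) = 3 + (-4 + 3) = 3 - 1 = 2)
V(W, K) = 2 + 3/W + K/W (V(W, K) = 2 + (3/W + K/W) = 2 + 3/W + K/W)
(V(w(6, 2), -34) - 4624)/(-1233 - 2996) = ((3 - 34 + 2*2)/2 - 4624)/(-1233 - 2996) = ((3 - 34 + 4)/2 - 4624)/(-4229) = ((1/2)*(-27) - 4624)*(-1/4229) = (-27/2 - 4624)*(-1/4229) = -9275/2*(-1/4229) = 9275/8458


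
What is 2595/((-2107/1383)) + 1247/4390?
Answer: -15752577721/9249730 ≈ -1703.0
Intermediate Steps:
2595/((-2107/1383)) + 1247/4390 = 2595/((-2107*1/1383)) + 1247*(1/4390) = 2595/(-2107/1383) + 1247/4390 = 2595*(-1383/2107) + 1247/4390 = -3588885/2107 + 1247/4390 = -15752577721/9249730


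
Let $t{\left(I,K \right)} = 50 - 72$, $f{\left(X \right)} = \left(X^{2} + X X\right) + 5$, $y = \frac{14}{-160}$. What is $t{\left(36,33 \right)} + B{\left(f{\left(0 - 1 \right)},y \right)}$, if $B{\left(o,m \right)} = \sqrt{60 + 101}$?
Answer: $-22 + \sqrt{161} \approx -9.3114$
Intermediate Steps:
$y = - \frac{7}{80}$ ($y = 14 \left(- \frac{1}{160}\right) = - \frac{7}{80} \approx -0.0875$)
$f{\left(X \right)} = 5 + 2 X^{2}$ ($f{\left(X \right)} = \left(X^{2} + X^{2}\right) + 5 = 2 X^{2} + 5 = 5 + 2 X^{2}$)
$B{\left(o,m \right)} = \sqrt{161}$
$t{\left(I,K \right)} = -22$
$t{\left(36,33 \right)} + B{\left(f{\left(0 - 1 \right)},y \right)} = -22 + \sqrt{161}$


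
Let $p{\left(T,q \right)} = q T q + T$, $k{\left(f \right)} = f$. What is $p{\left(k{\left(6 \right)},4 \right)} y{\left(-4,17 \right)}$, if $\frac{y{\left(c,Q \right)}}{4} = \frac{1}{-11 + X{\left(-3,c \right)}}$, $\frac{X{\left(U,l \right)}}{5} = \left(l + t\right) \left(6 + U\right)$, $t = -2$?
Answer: $- \frac{408}{101} \approx -4.0396$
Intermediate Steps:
$X{\left(U,l \right)} = 5 \left(-2 + l\right) \left(6 + U\right)$ ($X{\left(U,l \right)} = 5 \left(l - 2\right) \left(6 + U\right) = 5 \left(-2 + l\right) \left(6 + U\right)$)
$p{\left(T,q \right)} = T + T q^{2}$ ($p{\left(T,q \right)} = T q q + T = T q^{2} + T = T + T q^{2}$)
$y{\left(c,Q \right)} = \frac{4}{-41 + 15 c}$ ($y{\left(c,Q \right)} = \frac{4}{-11 + \left(-60 - -30 + 30 c + 5 \left(-3\right) c\right)} = \frac{4}{-11 + \left(-60 + 30 + 30 c - 15 c\right)} = \frac{4}{-11 + \left(-30 + 15 c\right)} = \frac{4}{-41 + 15 c}$)
$p{\left(k{\left(6 \right)},4 \right)} y{\left(-4,17 \right)} = 6 \left(1 + 4^{2}\right) \frac{4}{-41 + 15 \left(-4\right)} = 6 \left(1 + 16\right) \frac{4}{-41 - 60} = 6 \cdot 17 \frac{4}{-101} = 102 \cdot 4 \left(- \frac{1}{101}\right) = 102 \left(- \frac{4}{101}\right) = - \frac{408}{101}$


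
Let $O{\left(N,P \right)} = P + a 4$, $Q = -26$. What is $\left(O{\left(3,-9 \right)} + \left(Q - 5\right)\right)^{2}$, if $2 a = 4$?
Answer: $1024$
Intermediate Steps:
$a = 2$ ($a = \frac{1}{2} \cdot 4 = 2$)
$O{\left(N,P \right)} = 8 + P$ ($O{\left(N,P \right)} = P + 2 \cdot 4 = P + 8 = 8 + P$)
$\left(O{\left(3,-9 \right)} + \left(Q - 5\right)\right)^{2} = \left(\left(8 - 9\right) - 31\right)^{2} = \left(-1 - 31\right)^{2} = \left(-32\right)^{2} = 1024$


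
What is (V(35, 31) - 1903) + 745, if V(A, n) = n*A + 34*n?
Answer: 981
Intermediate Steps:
V(A, n) = 34*n + A*n (V(A, n) = A*n + 34*n = 34*n + A*n)
(V(35, 31) - 1903) + 745 = (31*(34 + 35) - 1903) + 745 = (31*69 - 1903) + 745 = (2139 - 1903) + 745 = 236 + 745 = 981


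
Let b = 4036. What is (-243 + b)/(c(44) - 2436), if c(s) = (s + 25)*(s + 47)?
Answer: 3793/3843 ≈ 0.98699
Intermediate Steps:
c(s) = (25 + s)*(47 + s)
(-243 + b)/(c(44) - 2436) = (-243 + 4036)/((1175 + 44² + 72*44) - 2436) = 3793/((1175 + 1936 + 3168) - 2436) = 3793/(6279 - 2436) = 3793/3843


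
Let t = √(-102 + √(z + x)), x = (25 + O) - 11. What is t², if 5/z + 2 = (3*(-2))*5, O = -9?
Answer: -102 + √310/8 ≈ -99.799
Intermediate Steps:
z = -5/32 (z = 5/(-2 + (3*(-2))*5) = 5/(-2 - 6*5) = 5/(-2 - 30) = 5/(-32) = 5*(-1/32) = -5/32 ≈ -0.15625)
x = 5 (x = (25 - 9) - 11 = 16 - 11 = 5)
t = √(-102 + √310/8) (t = √(-102 + √(-5/32 + 5)) = √(-102 + √(155/32)) = √(-102 + √310/8) ≈ 9.99*I)
t² = (√(-1632 + 2*√310)/4)² = -102 + √310/8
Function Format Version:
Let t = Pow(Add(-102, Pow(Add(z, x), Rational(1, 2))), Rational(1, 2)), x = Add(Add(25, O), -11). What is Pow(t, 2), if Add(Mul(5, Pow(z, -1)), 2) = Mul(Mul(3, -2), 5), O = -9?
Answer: Add(-102, Mul(Rational(1, 8), Pow(310, Rational(1, 2)))) ≈ -99.799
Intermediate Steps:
z = Rational(-5, 32) (z = Mul(5, Pow(Add(-2, Mul(Mul(3, -2), 5)), -1)) = Mul(5, Pow(Add(-2, Mul(-6, 5)), -1)) = Mul(5, Pow(Add(-2, -30), -1)) = Mul(5, Pow(-32, -1)) = Mul(5, Rational(-1, 32)) = Rational(-5, 32) ≈ -0.15625)
x = 5 (x = Add(Add(25, -9), -11) = Add(16, -11) = 5)
t = Pow(Add(-102, Mul(Rational(1, 8), Pow(310, Rational(1, 2)))), Rational(1, 2)) (t = Pow(Add(-102, Pow(Add(Rational(-5, 32), 5), Rational(1, 2))), Rational(1, 2)) = Pow(Add(-102, Pow(Rational(155, 32), Rational(1, 2))), Rational(1, 2)) = Pow(Add(-102, Mul(Rational(1, 8), Pow(310, Rational(1, 2)))), Rational(1, 2)) ≈ Mul(9.9900, I))
Pow(t, 2) = Pow(Mul(Rational(1, 4), Pow(Add(-1632, Mul(2, Pow(310, Rational(1, 2)))), Rational(1, 2))), 2) = Add(-102, Mul(Rational(1, 8), Pow(310, Rational(1, 2))))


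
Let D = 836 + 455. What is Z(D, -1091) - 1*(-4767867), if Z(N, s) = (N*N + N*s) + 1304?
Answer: 5027371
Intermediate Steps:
D = 1291
Z(N, s) = 1304 + N**2 + N*s (Z(N, s) = (N**2 + N*s) + 1304 = 1304 + N**2 + N*s)
Z(D, -1091) - 1*(-4767867) = (1304 + 1291**2 + 1291*(-1091)) - 1*(-4767867) = (1304 + 1666681 - 1408481) + 4767867 = 259504 + 4767867 = 5027371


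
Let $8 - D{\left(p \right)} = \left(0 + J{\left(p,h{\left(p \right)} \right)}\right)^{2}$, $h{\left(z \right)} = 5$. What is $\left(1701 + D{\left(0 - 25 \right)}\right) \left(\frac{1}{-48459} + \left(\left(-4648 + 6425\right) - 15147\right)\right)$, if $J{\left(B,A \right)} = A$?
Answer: $- \frac{1091058263404}{48459} \approx -2.2515 \cdot 10^{7}$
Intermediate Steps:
$D{\left(p \right)} = -17$ ($D{\left(p \right)} = 8 - \left(0 + 5\right)^{2} = 8 - 5^{2} = 8 - 25 = -17$)
$\left(1701 + D{\left(0 - 25 \right)}\right) \left(\frac{1}{-48459} + \left(\left(-4648 + 6425\right) - 15147\right)\right) = \left(1701 - 17\right) \left(\frac{1}{-48459} + \left(\left(-4648 + 6425\right) - 15147\right)\right) = 1684 \left(- \frac{1}{48459} + \left(1777 - 15147\right)\right) = 1684 \left(- \frac{1}{48459} - 13370\right) = 1684 \left(- \frac{647896831}{48459}\right) = - \frac{1091058263404}{48459}$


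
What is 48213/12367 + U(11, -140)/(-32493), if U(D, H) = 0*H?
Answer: 48213/12367 ≈ 3.8985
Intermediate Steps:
U(D, H) = 0
48213/12367 + U(11, -140)/(-32493) = 48213/12367 + 0/(-32493) = 48213*(1/12367) + 0*(-1/32493) = 48213/12367 + 0 = 48213/12367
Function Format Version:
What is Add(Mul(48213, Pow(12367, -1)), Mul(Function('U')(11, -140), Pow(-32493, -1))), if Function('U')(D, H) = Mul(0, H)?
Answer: Rational(48213, 12367) ≈ 3.8985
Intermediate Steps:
Function('U')(D, H) = 0
Add(Mul(48213, Pow(12367, -1)), Mul(Function('U')(11, -140), Pow(-32493, -1))) = Add(Mul(48213, Pow(12367, -1)), Mul(0, Pow(-32493, -1))) = Add(Mul(48213, Rational(1, 12367)), Mul(0, Rational(-1, 32493))) = Add(Rational(48213, 12367), 0) = Rational(48213, 12367)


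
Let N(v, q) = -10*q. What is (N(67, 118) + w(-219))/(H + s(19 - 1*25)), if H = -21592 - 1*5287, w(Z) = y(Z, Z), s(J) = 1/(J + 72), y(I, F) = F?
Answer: 92334/1774013 ≈ 0.052048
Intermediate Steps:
s(J) = 1/(72 + J)
w(Z) = Z
H = -26879 (H = -21592 - 5287 = -26879)
(N(67, 118) + w(-219))/(H + s(19 - 1*25)) = (-10*118 - 219)/(-26879 + 1/(72 + (19 - 1*25))) = (-1180 - 219)/(-26879 + 1/(72 + (19 - 25))) = -1399/(-26879 + 1/(72 - 6)) = -1399/(-26879 + 1/66) = -1399/(-1774013/66) = -1399*(-66/1774013) = 92334/1774013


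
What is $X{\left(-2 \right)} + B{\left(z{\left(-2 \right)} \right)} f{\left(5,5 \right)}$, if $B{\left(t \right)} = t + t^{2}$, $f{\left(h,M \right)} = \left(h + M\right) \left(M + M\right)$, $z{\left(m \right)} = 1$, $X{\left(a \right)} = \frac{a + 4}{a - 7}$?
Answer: $\frac{1798}{9} \approx 199.78$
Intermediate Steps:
$X{\left(a \right)} = \frac{4 + a}{-7 + a}$
$f{\left(h,M \right)} = 2 M \left(M + h\right)$ ($f{\left(h,M \right)} = \left(M + h\right) 2 M = 2 M \left(M + h\right)$)
$X{\left(-2 \right)} + B{\left(z{\left(-2 \right)} \right)} f{\left(5,5 \right)} = \frac{4 - 2}{-7 - 2} + 1 \left(1 + 1\right) 2 \cdot 5 \left(5 + 5\right) = \frac{1}{-9} \cdot 2 + 1 \cdot 2 \cdot 2 \cdot 5 \cdot 10 = \left(- \frac{1}{9}\right) 2 + 2 \cdot 100 = - \frac{2}{9} + 200 = \frac{1798}{9}$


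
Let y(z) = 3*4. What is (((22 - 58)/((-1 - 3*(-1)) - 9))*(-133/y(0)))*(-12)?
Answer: 684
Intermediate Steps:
y(z) = 12
(((22 - 58)/((-1 - 3*(-1)) - 9))*(-133/y(0)))*(-12) = (((22 - 58)/((-1 - 3*(-1)) - 9))*(-133/12))*(-12) = ((-36/((-1 + 3) - 9))*(-133*1/12))*(-12) = (-36/(2 - 9)*(-133/12))*(-12) = (-36/(-7)*(-133/12))*(-12) = (-36*(-⅐)*(-133/12))*(-12) = ((36/7)*(-133/12))*(-12) = -57*(-12) = 684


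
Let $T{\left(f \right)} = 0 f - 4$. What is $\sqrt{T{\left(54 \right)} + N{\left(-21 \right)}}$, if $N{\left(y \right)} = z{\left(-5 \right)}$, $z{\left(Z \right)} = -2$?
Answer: $i \sqrt{6} \approx 2.4495 i$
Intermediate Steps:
$T{\left(f \right)} = -4$ ($T{\left(f \right)} = 0 - 4 = -4$)
$N{\left(y \right)} = -2$
$\sqrt{T{\left(54 \right)} + N{\left(-21 \right)}} = \sqrt{-4 - 2} = \sqrt{-6} = i \sqrt{6}$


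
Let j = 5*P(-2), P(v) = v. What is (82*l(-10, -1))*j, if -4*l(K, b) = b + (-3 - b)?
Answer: -615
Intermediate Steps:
l(K, b) = ¾ (l(K, b) = -(b + (-3 - b))/4 = -¼*(-3) = ¾)
j = -10 (j = 5*(-2) = -10)
(82*l(-10, -1))*j = (82*(¾))*(-10) = (123/2)*(-10) = -615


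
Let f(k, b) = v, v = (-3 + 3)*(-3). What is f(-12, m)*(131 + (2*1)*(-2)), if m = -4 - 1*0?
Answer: 0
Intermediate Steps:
m = -4 (m = -4 + 0 = -4)
v = 0 (v = 0*(-3) = 0)
f(k, b) = 0
f(-12, m)*(131 + (2*1)*(-2)) = 0*(131 + (2*1)*(-2)) = 0*(131 + 2*(-2)) = 0*(131 - 4) = 0*127 = 0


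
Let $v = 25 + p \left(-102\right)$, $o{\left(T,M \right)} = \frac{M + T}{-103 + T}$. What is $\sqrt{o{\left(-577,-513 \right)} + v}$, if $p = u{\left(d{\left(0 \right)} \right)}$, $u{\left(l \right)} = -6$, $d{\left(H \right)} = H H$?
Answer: $\frac{15 \sqrt{3281}}{34} \approx 25.271$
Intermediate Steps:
$d{\left(H \right)} = H^{2}$
$p = -6$
$o{\left(T,M \right)} = \frac{M + T}{-103 + T}$
$v = 637$ ($v = 25 - -612 = 25 + 612 = 637$)
$\sqrt{o{\left(-577,-513 \right)} + v} = \sqrt{\frac{-513 - 577}{-103 - 577} + 637} = \sqrt{\frac{1}{-680} \left(-1090\right) + 637} = \sqrt{\left(- \frac{1}{680}\right) \left(-1090\right) + 637} = \sqrt{\frac{109}{68} + 637} = \sqrt{\frac{43425}{68}} = \frac{15 \sqrt{3281}}{34}$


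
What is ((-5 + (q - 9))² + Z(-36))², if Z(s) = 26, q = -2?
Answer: 79524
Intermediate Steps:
((-5 + (q - 9))² + Z(-36))² = ((-5 + (-2 - 9))² + 26)² = ((-5 - 11)² + 26)² = ((-16)² + 26)² = (256 + 26)² = 282² = 79524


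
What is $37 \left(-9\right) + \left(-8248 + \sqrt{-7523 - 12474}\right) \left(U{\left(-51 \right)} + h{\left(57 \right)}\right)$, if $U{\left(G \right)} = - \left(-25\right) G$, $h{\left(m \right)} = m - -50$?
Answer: $9633331 - 1168 i \sqrt{19997} \approx 9.6333 \cdot 10^{6} - 1.6517 \cdot 10^{5} i$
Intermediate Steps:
$h{\left(m \right)} = 50 + m$ ($h{\left(m \right)} = m + 50 = 50 + m$)
$U{\left(G \right)} = 25 G$
$37 \left(-9\right) + \left(-8248 + \sqrt{-7523 - 12474}\right) \left(U{\left(-51 \right)} + h{\left(57 \right)}\right) = 37 \left(-9\right) + \left(-8248 + \sqrt{-7523 - 12474}\right) \left(25 \left(-51\right) + \left(50 + 57\right)\right) = -333 + \left(-8248 + \sqrt{-19997}\right) \left(-1275 + 107\right) = -333 + \left(-8248 + i \sqrt{19997}\right) \left(-1168\right) = -333 + \left(9633664 - 1168 i \sqrt{19997}\right) = 9633331 - 1168 i \sqrt{19997}$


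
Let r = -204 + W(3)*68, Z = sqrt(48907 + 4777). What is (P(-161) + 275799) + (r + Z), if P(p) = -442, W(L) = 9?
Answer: 275765 + 2*sqrt(13421) ≈ 2.7600e+5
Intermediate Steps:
Z = 2*sqrt(13421) (Z = sqrt(53684) = 2*sqrt(13421) ≈ 231.70)
r = 408 (r = -204 + 9*68 = -204 + 612 = 408)
(P(-161) + 275799) + (r + Z) = (-442 + 275799) + (408 + 2*sqrt(13421)) = 275357 + (408 + 2*sqrt(13421)) = 275765 + 2*sqrt(13421)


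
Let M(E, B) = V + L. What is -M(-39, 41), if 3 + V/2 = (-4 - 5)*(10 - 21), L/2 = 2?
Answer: -196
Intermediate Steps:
L = 4 (L = 2*2 = 4)
V = 192 (V = -6 + 2*((-4 - 5)*(10 - 21)) = -6 + 2*(-9*(-11)) = -6 + 2*99 = -6 + 198 = 192)
M(E, B) = 196 (M(E, B) = 192 + 4 = 196)
-M(-39, 41) = -1*196 = -196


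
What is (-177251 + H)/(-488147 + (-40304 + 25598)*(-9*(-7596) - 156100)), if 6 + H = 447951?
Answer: 270694/1289757469 ≈ 0.00020988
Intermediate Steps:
H = 447945 (H = -6 + 447951 = 447945)
(-177251 + H)/(-488147 + (-40304 + 25598)*(-9*(-7596) - 156100)) = (-177251 + 447945)/(-488147 + (-40304 + 25598)*(-9*(-7596) - 156100)) = 270694/(-488147 - 14706*(68364 - 156100)) = 270694/(-488147 - 14706*(-87736)) = 270694/(-488147 + 1290245616) = 270694/1289757469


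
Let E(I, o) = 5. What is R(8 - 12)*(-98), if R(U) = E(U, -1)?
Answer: -490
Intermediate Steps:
R(U) = 5
R(8 - 12)*(-98) = 5*(-98) = -490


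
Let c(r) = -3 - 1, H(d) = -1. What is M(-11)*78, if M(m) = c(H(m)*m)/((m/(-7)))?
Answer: -2184/11 ≈ -198.55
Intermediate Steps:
c(r) = -4
M(m) = 28/m (M(m) = -4*(-7/m) = -(-28)/m = 28/m)
M(-11)*78 = (28/(-11))*78 = (28*(-1/11))*78 = -28/11*78 = -2184/11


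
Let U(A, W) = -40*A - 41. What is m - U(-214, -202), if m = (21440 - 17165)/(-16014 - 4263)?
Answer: -19193782/2253 ≈ -8519.2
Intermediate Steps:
m = -475/2253 (m = 4275/(-20277) = 4275*(-1/20277) = -475/2253 ≈ -0.21083)
U(A, W) = -41 - 40*A
m - U(-214, -202) = -475/2253 - (-41 - 40*(-214)) = -475/2253 - (-41 + 8560) = -475/2253 - 1*8519 = -475/2253 - 8519 = -19193782/2253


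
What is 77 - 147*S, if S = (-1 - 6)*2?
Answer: 2135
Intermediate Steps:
S = -14 (S = -7*2 = -14)
77 - 147*S = 77 - 147*(-14) = 77 + 2058 = 2135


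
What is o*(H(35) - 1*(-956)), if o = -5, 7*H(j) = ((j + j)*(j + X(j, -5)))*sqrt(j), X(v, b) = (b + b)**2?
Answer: -4780 - 6750*sqrt(35) ≈ -44714.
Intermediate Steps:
X(v, b) = 4*b**2 (X(v, b) = (2*b)**2 = 4*b**2)
H(j) = 2*j**(3/2)*(100 + j)/7 (H(j) = (((j + j)*(j + 4*(-5)**2))*sqrt(j))/7 = (((2*j)*(j + 4*25))*sqrt(j))/7 = (((2*j)*(j + 100))*sqrt(j))/7 = (((2*j)*(100 + j))*sqrt(j))/7 = ((2*j*(100 + j))*sqrt(j))/7 = (2*j**(3/2)*(100 + j))/7 = 2*j**(3/2)*(100 + j)/7)
o*(H(35) - 1*(-956)) = -5*(2*35**(3/2)*(100 + 35)/7 - 1*(-956)) = -5*((2/7)*(35*sqrt(35))*135 + 956) = -5*(1350*sqrt(35) + 956) = -5*(956 + 1350*sqrt(35)) = -4780 - 6750*sqrt(35)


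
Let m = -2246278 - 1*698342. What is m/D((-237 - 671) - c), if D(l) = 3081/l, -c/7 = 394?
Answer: -1815849000/1027 ≈ -1.7681e+6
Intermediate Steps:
c = -2758 (c = -7*394 = -2758)
m = -2944620 (m = -2246278 - 698342 = -2944620)
m/D((-237 - 671) - c) = -2944620/(3081/((-237 - 671) - 1*(-2758))) = -2944620/(3081/(-908 + 2758)) = -2944620/(3081/1850) = -2944620/(3081*(1/1850)) = -2944620/3081/1850 = -2944620*1850/3081 = -1815849000/1027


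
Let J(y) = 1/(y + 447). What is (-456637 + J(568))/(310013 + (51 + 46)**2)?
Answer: -77247759/54035555 ≈ -1.4296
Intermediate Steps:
J(y) = 1/(447 + y)
(-456637 + J(568))/(310013 + (51 + 46)**2) = (-456637 + 1/(447 + 568))/(310013 + (51 + 46)**2) = (-456637 + 1/1015)/(310013 + 97**2) = (-456637 + 1/1015)/(310013 + 9409) = -463486554/1015/319422 = -463486554/1015*1/319422 = -77247759/54035555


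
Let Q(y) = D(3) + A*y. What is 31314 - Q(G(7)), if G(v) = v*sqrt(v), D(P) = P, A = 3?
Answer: 31311 - 21*sqrt(7) ≈ 31255.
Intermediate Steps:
G(v) = v**(3/2)
Q(y) = 3 + 3*y
31314 - Q(G(7)) = 31314 - (3 + 3*7**(3/2)) = 31314 - (3 + 3*(7*sqrt(7))) = 31314 - (3 + 21*sqrt(7)) = 31314 + (-3 - 21*sqrt(7)) = 31311 - 21*sqrt(7)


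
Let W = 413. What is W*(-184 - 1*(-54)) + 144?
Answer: -53546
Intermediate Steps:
W*(-184 - 1*(-54)) + 144 = 413*(-184 - 1*(-54)) + 144 = 413*(-184 + 54) + 144 = 413*(-130) + 144 = -53690 + 144 = -53546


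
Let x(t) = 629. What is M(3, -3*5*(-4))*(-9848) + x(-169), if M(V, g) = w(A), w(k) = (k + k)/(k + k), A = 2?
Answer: -9219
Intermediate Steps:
w(k) = 1 (w(k) = (2*k)/((2*k)) = (2*k)*(1/(2*k)) = 1)
M(V, g) = 1
M(3, -3*5*(-4))*(-9848) + x(-169) = 1*(-9848) + 629 = -9848 + 629 = -9219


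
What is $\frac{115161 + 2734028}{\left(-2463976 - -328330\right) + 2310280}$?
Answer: $\frac{2849189}{174634} \approx 16.315$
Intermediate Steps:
$\frac{115161 + 2734028}{\left(-2463976 - -328330\right) + 2310280} = \frac{2849189}{\left(-2463976 + 328330\right) + 2310280} = \frac{2849189}{-2135646 + 2310280} = \frac{2849189}{174634}$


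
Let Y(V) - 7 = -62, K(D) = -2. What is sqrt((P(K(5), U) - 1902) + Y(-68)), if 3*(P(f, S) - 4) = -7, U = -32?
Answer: I*sqrt(17598)/3 ≈ 44.219*I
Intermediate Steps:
P(f, S) = 5/3 (P(f, S) = 4 + (1/3)*(-7) = 4 - 7/3 = 5/3)
Y(V) = -55 (Y(V) = 7 - 62 = -55)
sqrt((P(K(5), U) - 1902) + Y(-68)) = sqrt((5/3 - 1902) - 55) = sqrt(-5701/3 - 55) = sqrt(-5866/3) = I*sqrt(17598)/3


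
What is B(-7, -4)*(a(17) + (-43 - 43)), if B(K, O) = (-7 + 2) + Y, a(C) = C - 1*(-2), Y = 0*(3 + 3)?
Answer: 335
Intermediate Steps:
Y = 0 (Y = 0*6 = 0)
a(C) = 2 + C (a(C) = C + 2 = 2 + C)
B(K, O) = -5 (B(K, O) = (-7 + 2) + 0 = -5 + 0 = -5)
B(-7, -4)*(a(17) + (-43 - 43)) = -5*((2 + 17) + (-43 - 43)) = -5*(19 - 86) = -5*(-67) = 335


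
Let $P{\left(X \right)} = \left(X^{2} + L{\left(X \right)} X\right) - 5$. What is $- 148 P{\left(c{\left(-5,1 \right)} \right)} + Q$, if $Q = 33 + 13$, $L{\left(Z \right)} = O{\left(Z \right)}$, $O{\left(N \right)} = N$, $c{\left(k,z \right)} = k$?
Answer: $-6614$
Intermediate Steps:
$L{\left(Z \right)} = Z$
$Q = 46$
$P{\left(X \right)} = -5 + 2 X^{2}$ ($P{\left(X \right)} = \left(X^{2} + X X\right) - 5 = \left(X^{2} + X^{2}\right) - 5 = 2 X^{2} - 5 = -5 + 2 X^{2}$)
$- 148 P{\left(c{\left(-5,1 \right)} \right)} + Q = - 148 \left(-5 + 2 \left(-5\right)^{2}\right) + 46 = - 148 \left(-5 + 2 \cdot 25\right) + 46 = - 148 \left(-5 + 50\right) + 46 = \left(-148\right) 45 + 46 = -6660 + 46 = -6614$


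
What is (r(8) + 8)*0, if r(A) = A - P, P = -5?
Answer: 0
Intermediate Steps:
r(A) = 5 + A (r(A) = A - 1*(-5) = A + 5 = 5 + A)
(r(8) + 8)*0 = ((5 + 8) + 8)*0 = (13 + 8)*0 = 21*0 = 0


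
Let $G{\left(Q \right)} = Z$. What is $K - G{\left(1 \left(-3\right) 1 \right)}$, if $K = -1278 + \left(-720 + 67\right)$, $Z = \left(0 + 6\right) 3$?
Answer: $-1949$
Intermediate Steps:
$Z = 18$ ($Z = 6 \cdot 3 = 18$)
$G{\left(Q \right)} = 18$
$K = -1931$ ($K = -1278 - 653 = -1931$)
$K - G{\left(1 \left(-3\right) 1 \right)} = -1931 - 18 = -1949$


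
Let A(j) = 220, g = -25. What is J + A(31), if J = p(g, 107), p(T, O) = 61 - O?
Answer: 174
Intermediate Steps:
J = -46 (J = 61 - 1*107 = 61 - 107 = -46)
J + A(31) = -46 + 220 = 174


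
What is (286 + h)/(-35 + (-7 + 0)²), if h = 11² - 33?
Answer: 187/7 ≈ 26.714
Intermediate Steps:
h = 88 (h = 121 - 33 = 88)
(286 + h)/(-35 + (-7 + 0)²) = (286 + 88)/(-35 + (-7 + 0)²) = 374/(-35 + (-7)²) = 374/(-35 + 49) = 374/14 = 374*(1/14) = 187/7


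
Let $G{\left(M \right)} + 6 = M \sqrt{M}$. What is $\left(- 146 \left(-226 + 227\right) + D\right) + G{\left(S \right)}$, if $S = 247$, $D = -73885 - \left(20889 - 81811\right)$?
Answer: $-13115 + 247 \sqrt{247} \approx -9233.1$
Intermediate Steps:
$D = -12963$ ($D = -73885 - \left(20889 - 81811\right) = -73885 - -60922 = -73885 + 60922 = -12963$)
$G{\left(M \right)} = -6 + M^{\frac{3}{2}}$ ($G{\left(M \right)} = -6 + M \sqrt{M} = -6 + M^{\frac{3}{2}}$)
$\left(- 146 \left(-226 + 227\right) + D\right) + G{\left(S \right)} = \left(- 146 \left(-226 + 227\right) - 12963\right) - \left(6 - 247^{\frac{3}{2}}\right) = \left(\left(-146\right) 1 - 12963\right) - \left(6 - 247 \sqrt{247}\right) = \left(-146 - 12963\right) - \left(6 - 247 \sqrt{247}\right) = -13109 - \left(6 - 247 \sqrt{247}\right) = -13115 + 247 \sqrt{247}$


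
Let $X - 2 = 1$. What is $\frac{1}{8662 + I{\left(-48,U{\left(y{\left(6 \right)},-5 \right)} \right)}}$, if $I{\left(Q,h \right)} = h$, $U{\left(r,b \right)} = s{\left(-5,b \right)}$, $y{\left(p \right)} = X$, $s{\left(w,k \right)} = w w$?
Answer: $\frac{1}{8687} \approx 0.00011511$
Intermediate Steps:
$X = 3$ ($X = 2 + 1 = 3$)
$s{\left(w,k \right)} = w^{2}$
$y{\left(p \right)} = 3$
$U{\left(r,b \right)} = 25$ ($U{\left(r,b \right)} = \left(-5\right)^{2} = 25$)
$\frac{1}{8662 + I{\left(-48,U{\left(y{\left(6 \right)},-5 \right)} \right)}} = \frac{1}{8662 + 25} = \frac{1}{8687}$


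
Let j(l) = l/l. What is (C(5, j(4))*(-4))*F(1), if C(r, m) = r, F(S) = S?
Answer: -20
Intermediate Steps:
j(l) = 1
(C(5, j(4))*(-4))*F(1) = (5*(-4))*1 = -20*1 = -20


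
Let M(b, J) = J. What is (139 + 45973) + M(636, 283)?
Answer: 46395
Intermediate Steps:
(139 + 45973) + M(636, 283) = (139 + 45973) + 283 = 46112 + 283 = 46395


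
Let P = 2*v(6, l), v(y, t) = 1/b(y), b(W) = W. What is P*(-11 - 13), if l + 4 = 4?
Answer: -8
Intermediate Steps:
l = 0 (l = -4 + 4 = 0)
v(y, t) = 1/y
P = ⅓ (P = 2/6 = 2*(⅙) = ⅓ ≈ 0.33333)
P*(-11 - 13) = (-11 - 13)/3 = (⅓)*(-24) = -8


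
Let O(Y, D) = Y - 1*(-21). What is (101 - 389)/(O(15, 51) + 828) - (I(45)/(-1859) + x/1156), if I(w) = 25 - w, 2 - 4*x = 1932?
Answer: 945077/12894024 ≈ 0.073296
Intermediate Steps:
x = -965/2 (x = ½ - ¼*1932 = ½ - 483 = -965/2 ≈ -482.50)
O(Y, D) = 21 + Y (O(Y, D) = Y + 21 = 21 + Y)
(101 - 389)/(O(15, 51) + 828) - (I(45)/(-1859) + x/1156) = (101 - 389)/((21 + 15) + 828) - ((25 - 1*45)/(-1859) - 965/2/1156) = -288/(36 + 828) - ((25 - 45)*(-1/1859) - 965/2*1/1156) = -288/864 - (-20*(-1/1859) - 965/2312) = -288*1/864 - (20/1859 - 965/2312) = -⅓ - 1*(-1747695/4298008) = -⅓ + 1747695/4298008 = 945077/12894024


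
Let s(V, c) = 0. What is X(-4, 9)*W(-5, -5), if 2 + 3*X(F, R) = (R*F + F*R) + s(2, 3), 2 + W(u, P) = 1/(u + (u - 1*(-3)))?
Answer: 370/7 ≈ 52.857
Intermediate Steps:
W(u, P) = -2 + 1/(3 + 2*u) (W(u, P) = -2 + 1/(u + (u - 1*(-3))) = -2 + 1/(u + (u + 3)) = -2 + 1/(u + (3 + u)) = -2 + 1/(3 + 2*u))
X(F, R) = -⅔ + 2*F*R/3 (X(F, R) = -⅔ + ((R*F + F*R) + 0)/3 = -⅔ + ((F*R + F*R) + 0)/3 = -⅔ + (2*F*R + 0)/3 = -⅔ + (2*F*R)/3 = -⅔ + 2*F*R/3)
X(-4, 9)*W(-5, -5) = (-⅔ + (⅔)*(-4)*9)*((-5 - 4*(-5))/(3 + 2*(-5))) = (-⅔ - 24)*((-5 + 20)/(3 - 10)) = -74*15/(3*(-7)) = -(-74)*15/21 = -74/3*(-15/7) = 370/7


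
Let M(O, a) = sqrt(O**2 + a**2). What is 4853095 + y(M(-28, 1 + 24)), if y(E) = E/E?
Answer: 4853096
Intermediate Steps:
y(E) = 1
4853095 + y(M(-28, 1 + 24)) = 4853095 + 1 = 4853096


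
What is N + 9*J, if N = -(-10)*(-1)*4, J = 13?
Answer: 77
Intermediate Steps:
N = -40 (N = -2*5*4 = -10*4 = -40)
N + 9*J = -40 + 9*13 = -40 + 117 = 77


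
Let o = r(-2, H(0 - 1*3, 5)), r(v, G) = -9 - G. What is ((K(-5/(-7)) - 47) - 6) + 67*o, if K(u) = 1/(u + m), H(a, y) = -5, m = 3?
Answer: -8339/26 ≈ -320.73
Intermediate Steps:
o = -4 (o = -9 - 1*(-5) = -9 + 5 = -4)
K(u) = 1/(3 + u) (K(u) = 1/(u + 3) = 1/(3 + u))
((K(-5/(-7)) - 47) - 6) + 67*o = ((1/(3 - 5/(-7)) - 47) - 6) + 67*(-4) = ((1/(3 - 5*(-1/7)) - 47) - 6) - 268 = ((1/(3 + 5/7) - 47) - 6) - 268 = ((1/(26/7) - 47) - 6) - 268 = ((7/26 - 47) - 6) - 268 = (-1215/26 - 6) - 268 = -1371/26 - 268 = -8339/26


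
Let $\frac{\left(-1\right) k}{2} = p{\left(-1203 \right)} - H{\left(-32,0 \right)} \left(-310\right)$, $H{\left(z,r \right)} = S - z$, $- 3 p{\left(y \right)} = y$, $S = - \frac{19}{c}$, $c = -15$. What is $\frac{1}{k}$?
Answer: $- \frac{3}{64282} \approx -4.6669 \cdot 10^{-5}$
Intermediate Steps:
$S = \frac{19}{15}$ ($S = - \frac{19}{-15} = \left(-19\right) \left(- \frac{1}{15}\right) = \frac{19}{15} \approx 1.2667$)
$p{\left(y \right)} = - \frac{y}{3}$
$H{\left(z,r \right)} = \frac{19}{15} - z$
$k = - \frac{64282}{3}$ ($k = - 2 \left(\left(- \frac{1}{3}\right) \left(-1203\right) - \left(\frac{19}{15} - -32\right) \left(-310\right)\right) = - 2 \left(401 - \left(\frac{19}{15} + 32\right) \left(-310\right)\right) = - 2 \left(401 - \frac{499}{15} \left(-310\right)\right) = - 2 \left(401 - - \frac{30938}{3}\right) = - 2 \left(401 + \frac{30938}{3}\right) = \left(-2\right) \frac{32141}{3} = - \frac{64282}{3} \approx -21427.0$)
$\frac{1}{k} = \frac{1}{- \frac{64282}{3}} = - \frac{3}{64282}$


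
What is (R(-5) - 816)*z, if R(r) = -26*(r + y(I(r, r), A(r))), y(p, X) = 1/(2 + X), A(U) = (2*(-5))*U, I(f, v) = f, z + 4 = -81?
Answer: 116705/2 ≈ 58353.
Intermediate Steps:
z = -85 (z = -4 - 81 = -85)
A(U) = -10*U
R(r) = -26*r - 26/(2 - 10*r) (R(r) = -26*(r + 1/(2 - 10*r)) = -26*r - 26/(2 - 10*r))
(R(-5) - 816)*z = (13*(1 - 2*(-5)*(-1 + 5*(-5)))/(-1 + 5*(-5)) - 816)*(-85) = (13*(1 - 2*(-5)*(-1 - 25))/(-1 - 25) - 816)*(-85) = (13*(1 - 2*(-5)*(-26))/(-26) - 816)*(-85) = (13*(-1/26)*(1 - 260) - 816)*(-85) = (13*(-1/26)*(-259) - 816)*(-85) = (259/2 - 816)*(-85) = -1373/2*(-85) = 116705/2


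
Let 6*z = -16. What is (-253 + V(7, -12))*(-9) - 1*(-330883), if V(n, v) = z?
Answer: 333184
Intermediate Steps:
z = -8/3 (z = (⅙)*(-16) = -8/3 ≈ -2.6667)
V(n, v) = -8/3
(-253 + V(7, -12))*(-9) - 1*(-330883) = (-253 - 8/3)*(-9) - 1*(-330883) = -767/3*(-9) + 330883 = 2301 + 330883 = 333184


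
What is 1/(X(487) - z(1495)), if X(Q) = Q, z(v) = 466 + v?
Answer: -1/1474 ≈ -0.00067843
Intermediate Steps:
1/(X(487) - z(1495)) = 1/(487 - (466 + 1495)) = 1/(487 - 1*1961) = 1/(487 - 1961) = 1/(-1474) = -1/1474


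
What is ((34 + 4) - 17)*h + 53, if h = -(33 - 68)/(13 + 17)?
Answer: 155/2 ≈ 77.500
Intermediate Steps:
h = 7/6 (h = -(-35)/30 = -1*(-7/6) = 7/6 ≈ 1.1667)
((34 + 4) - 17)*h + 53 = ((34 + 4) - 17)*(7/6) + 53 = (38 - 17)*(7/6) + 53 = 21*(7/6) + 53 = 49/2 + 53 = 155/2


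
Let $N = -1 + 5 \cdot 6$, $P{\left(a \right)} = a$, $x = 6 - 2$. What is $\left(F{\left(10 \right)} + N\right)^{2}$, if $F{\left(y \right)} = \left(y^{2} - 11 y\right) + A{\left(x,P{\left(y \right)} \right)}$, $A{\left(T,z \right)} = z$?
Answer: $841$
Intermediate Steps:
$x = 4$ ($x = 6 - 2 = 4$)
$F{\left(y \right)} = y^{2} - 10 y$ ($F{\left(y \right)} = \left(y^{2} - 11 y\right) + y = y^{2} - 10 y$)
$N = 29$ ($N = -1 + 30 = 29$)
$\left(F{\left(10 \right)} + N\right)^{2} = \left(10 \left(-10 + 10\right) + 29\right)^{2} = \left(10 \cdot 0 + 29\right)^{2} = \left(0 + 29\right)^{2} = 29^{2} = 841$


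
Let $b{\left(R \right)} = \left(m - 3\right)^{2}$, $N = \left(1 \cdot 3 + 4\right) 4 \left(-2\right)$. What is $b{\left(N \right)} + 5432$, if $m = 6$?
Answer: $5441$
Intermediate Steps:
$N = -56$ ($N = \left(3 + 4\right) 4 \left(-2\right) = 7 \cdot 4 \left(-2\right) = 28 \left(-2\right) = -56$)
$b{\left(R \right)} = 9$ ($b{\left(R \right)} = \left(6 - 3\right)^{2} = 3^{2} = 9$)
$b{\left(N \right)} + 5432 = 9 + 5432 = 5441$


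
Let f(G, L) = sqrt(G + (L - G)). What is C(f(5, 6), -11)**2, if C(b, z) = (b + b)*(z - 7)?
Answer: 7776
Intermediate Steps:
f(G, L) = sqrt(L)
C(b, z) = 2*b*(-7 + z) (C(b, z) = (2*b)*(-7 + z) = 2*b*(-7 + z))
C(f(5, 6), -11)**2 = (2*sqrt(6)*(-7 - 11))**2 = (2*sqrt(6)*(-18))**2 = (-36*sqrt(6))**2 = 7776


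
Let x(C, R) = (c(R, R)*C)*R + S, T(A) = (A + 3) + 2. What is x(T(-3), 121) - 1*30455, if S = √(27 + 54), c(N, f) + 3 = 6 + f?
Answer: -438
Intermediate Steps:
c(N, f) = 3 + f (c(N, f) = -3 + (6 + f) = 3 + f)
T(A) = 5 + A (T(A) = (3 + A) + 2 = 5 + A)
S = 9 (S = √81 = 9)
x(C, R) = 9 + C*R*(3 + R) (x(C, R) = ((3 + R)*C)*R + 9 = (C*(3 + R))*R + 9 = C*R*(3 + R) + 9 = 9 + C*R*(3 + R))
x(T(-3), 121) - 1*30455 = (9 + (5 - 3)*121*(3 + 121)) - 1*30455 = (9 + 2*121*124) - 30455 = (9 + 30008) - 30455 = 30017 - 30455 = -438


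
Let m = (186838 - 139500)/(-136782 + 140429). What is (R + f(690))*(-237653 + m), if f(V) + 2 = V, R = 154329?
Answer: -134349072158601/3647 ≈ -3.6838e+10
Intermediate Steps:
f(V) = -2 + V
m = 47338/3647 ≈ 12.980
(R + f(690))*(-237653 + m) = (154329 + (-2 + 690))*(-237653 + 47338/3647) = (154329 + 688)*(-866673153/3647) = 155017*(-866673153/3647) = -134349072158601/3647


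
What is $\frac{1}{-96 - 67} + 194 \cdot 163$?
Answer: $\frac{5154385}{163} \approx 31622.0$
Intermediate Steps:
$\frac{1}{-96 - 67} + 194 \cdot 163 = \frac{1}{-163} + 31622 = - \frac{1}{163} + 31622 = \frac{5154385}{163}$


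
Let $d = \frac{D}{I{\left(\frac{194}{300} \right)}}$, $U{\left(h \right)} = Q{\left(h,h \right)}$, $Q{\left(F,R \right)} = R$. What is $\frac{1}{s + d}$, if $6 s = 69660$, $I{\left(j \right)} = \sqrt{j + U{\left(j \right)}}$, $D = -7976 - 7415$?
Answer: $- \frac{75078}{312758825} - \frac{15391 \sqrt{291}}{938276475} \approx -0.00051987$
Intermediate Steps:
$U{\left(h \right)} = h$
$D = -15391$ ($D = -7976 - 7415 = -15391$)
$I{\left(j \right)} = \sqrt{2} \sqrt{j}$ ($I{\left(j \right)} = \sqrt{j + j} = \sqrt{2 j} = \sqrt{2} \sqrt{j}$)
$d = - \frac{76955 \sqrt{291}}{97}$ ($d = - \frac{15391}{\sqrt{2} \sqrt{\frac{194}{300}}} = - \frac{15391}{\sqrt{2} \sqrt{194 \cdot \frac{1}{300}}} = - \frac{15391}{\sqrt{2} \sqrt{\frac{97}{150}}} = - \frac{15391}{\sqrt{2} \frac{\sqrt{582}}{30}} = - \frac{15391}{\frac{1}{15} \sqrt{291}} = - 15391 \frac{5 \sqrt{291}}{97} = - \frac{76955 \sqrt{291}}{97} \approx -13534.0$)
$s = 11610$ ($s = \frac{1}{6} \cdot 69660 = 11610$)
$\frac{1}{s + d} = \frac{1}{11610 - \frac{76955 \sqrt{291}}{97}}$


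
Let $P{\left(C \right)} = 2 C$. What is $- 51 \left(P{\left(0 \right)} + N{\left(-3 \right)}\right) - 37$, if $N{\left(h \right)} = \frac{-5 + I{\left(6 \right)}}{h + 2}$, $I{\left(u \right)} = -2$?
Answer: $-394$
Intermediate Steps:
$N{\left(h \right)} = - \frac{7}{2 + h}$ ($N{\left(h \right)} = \frac{-5 - 2}{h + 2} = - \frac{7}{2 + h}$)
$- 51 \left(P{\left(0 \right)} + N{\left(-3 \right)}\right) - 37 = - 51 \left(2 \cdot 0 - \frac{7}{2 - 3}\right) - 37 = - 51 \left(0 - \frac{7}{-1}\right) - 37 = - 51 \left(0 - -7\right) - 37 = - 51 \left(0 + 7\right) - 37 = \left(-51\right) 7 - 37 = -357 - 37 = -394$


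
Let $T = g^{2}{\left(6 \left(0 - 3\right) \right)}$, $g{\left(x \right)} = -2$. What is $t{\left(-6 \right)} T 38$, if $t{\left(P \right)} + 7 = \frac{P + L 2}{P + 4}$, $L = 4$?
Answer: $-1216$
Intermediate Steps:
$t{\left(P \right)} = -7 + \frac{8 + P}{4 + P}$ ($t{\left(P \right)} = -7 + \frac{P + 4 \cdot 2}{P + 4} = -7 + \frac{P + 8}{4 + P} = -7 + \frac{8 + P}{4 + P}$)
$T = 4$ ($T = \left(-2\right)^{2} = 4$)
$t{\left(-6 \right)} T 38 = \frac{2 \left(-10 - -18\right)}{4 - 6} \cdot 4 \cdot 38 = \frac{2 \left(-10 + 18\right)}{-2} \cdot 4 \cdot 38 = 2 \left(- \frac{1}{2}\right) 8 \cdot 4 \cdot 38 = \left(-8\right) 4 \cdot 38 = \left(-32\right) 38 = -1216$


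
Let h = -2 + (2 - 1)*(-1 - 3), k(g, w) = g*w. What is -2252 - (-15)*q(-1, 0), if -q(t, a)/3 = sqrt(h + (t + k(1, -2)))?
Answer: -2252 - 135*I ≈ -2252.0 - 135.0*I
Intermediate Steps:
h = -6 (h = -2 + 1*(-4) = -2 - 4 = -6)
q(t, a) = -3*sqrt(-8 + t) (q(t, a) = -3*sqrt(-6 + (t + 1*(-2))) = -3*sqrt(-6 + (t - 2)) = -3*sqrt(-6 + (-2 + t)) = -3*sqrt(-8 + t))
-2252 - (-15)*q(-1, 0) = -2252 - (-15)*(-3*sqrt(-8 - 1)) = -2252 - (-15)*(-9*I) = -2252 - 135*I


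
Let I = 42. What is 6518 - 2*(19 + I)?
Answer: 6396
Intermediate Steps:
6518 - 2*(19 + I) = 6518 - 2*(19 + 42) = 6518 - 2*61 = 6518 - 122 = 6396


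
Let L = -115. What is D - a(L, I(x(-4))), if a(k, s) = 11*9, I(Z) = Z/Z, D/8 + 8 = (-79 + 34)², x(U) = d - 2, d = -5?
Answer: 16037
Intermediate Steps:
x(U) = -7 (x(U) = -5 - 2 = -7)
D = 16136 (D = -64 + 8*(-79 + 34)² = -64 + 8*(-45)² = -64 + 8*2025 = -64 + 16200 = 16136)
I(Z) = 1
a(k, s) = 99
D - a(L, I(x(-4))) = 16136 - 1*99 = 16136 - 99 = 16037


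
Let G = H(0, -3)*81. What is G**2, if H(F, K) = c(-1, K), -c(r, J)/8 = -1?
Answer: 419904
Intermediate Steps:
c(r, J) = 8 (c(r, J) = -8*(-1) = 8)
H(F, K) = 8
G = 648 (G = 8*81 = 648)
G**2 = 648**2 = 419904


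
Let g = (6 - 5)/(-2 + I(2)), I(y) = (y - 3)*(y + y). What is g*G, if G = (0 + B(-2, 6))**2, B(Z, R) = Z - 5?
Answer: -49/6 ≈ -8.1667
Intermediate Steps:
B(Z, R) = -5 + Z
I(y) = 2*y*(-3 + y) (I(y) = (-3 + y)*(2*y) = 2*y*(-3 + y))
G = 49 (G = (0 + (-5 - 2))**2 = (0 - 7)**2 = (-7)**2 = 49)
g = -1/6 (g = (6 - 5)/(-2 + 2*2*(-3 + 2)) = 1/(-2 + 2*2*(-1)) = 1/(-2 - 4) = 1/(-6) = 1*(-1/6) = -1/6 ≈ -0.16667)
g*G = -1/6*49 = -49/6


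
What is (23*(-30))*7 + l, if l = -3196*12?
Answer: -43182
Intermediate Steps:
l = -38352
(23*(-30))*7 + l = (23*(-30))*7 - 38352 = -690*7 - 38352 = -4830 - 38352 = -43182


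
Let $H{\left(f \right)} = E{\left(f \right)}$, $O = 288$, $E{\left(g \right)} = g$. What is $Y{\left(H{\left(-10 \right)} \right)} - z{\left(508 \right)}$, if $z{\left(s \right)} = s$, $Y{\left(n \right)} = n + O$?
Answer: $-230$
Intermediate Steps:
$H{\left(f \right)} = f$
$Y{\left(n \right)} = 288 + n$ ($Y{\left(n \right)} = n + 288 = 288 + n$)
$Y{\left(H{\left(-10 \right)} \right)} - z{\left(508 \right)} = \left(288 - 10\right) - 508 = 278 - 508 = -230$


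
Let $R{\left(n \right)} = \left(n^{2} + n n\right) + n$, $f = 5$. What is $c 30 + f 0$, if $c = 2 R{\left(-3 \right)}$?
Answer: $900$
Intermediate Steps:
$R{\left(n \right)} = n + 2 n^{2}$ ($R{\left(n \right)} = \left(n^{2} + n^{2}\right) + n = 2 n^{2} + n = n + 2 n^{2}$)
$c = 30$ ($c = 2 \left(- 3 \left(1 + 2 \left(-3\right)\right)\right) = 2 \left(- 3 \left(1 - 6\right)\right) = 2 \left(\left(-3\right) \left(-5\right)\right) = 2 \cdot 15 = 30$)
$c 30 + f 0 = 30 \cdot 30 + 5 \cdot 0 = 900 + 0 = 900$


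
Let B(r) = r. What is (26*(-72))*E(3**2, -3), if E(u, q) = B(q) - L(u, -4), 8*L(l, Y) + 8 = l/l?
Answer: 3978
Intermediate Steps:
L(l, Y) = -7/8 (L(l, Y) = -1 + (l/l)/8 = -1 + (1/8)*1 = -1 + 1/8 = -7/8)
E(u, q) = 7/8 + q (E(u, q) = q - 1*(-7/8) = q + 7/8 = 7/8 + q)
(26*(-72))*E(3**2, -3) = (26*(-72))*(7/8 - 3) = -1872*(-17/8) = 3978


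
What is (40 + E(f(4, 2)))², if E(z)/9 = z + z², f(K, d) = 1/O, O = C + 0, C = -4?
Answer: 375769/256 ≈ 1467.8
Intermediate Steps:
O = -4 (O = -4 + 0 = -4)
f(K, d) = -¼ (f(K, d) = 1/(-4) = -¼)
E(z) = 9*z + 9*z² (E(z) = 9*(z + z²) = 9*z + 9*z²)
(40 + E(f(4, 2)))² = (40 + 9*(-¼)*(1 - ¼))² = (40 + 9*(-¼)*(¾))² = (40 - 27/16)² = (613/16)² = 375769/256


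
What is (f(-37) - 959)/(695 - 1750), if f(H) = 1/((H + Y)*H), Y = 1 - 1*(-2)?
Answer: 1206421/1327190 ≈ 0.90900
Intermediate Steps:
Y = 3 (Y = 1 + 2 = 3)
f(H) = 1/(H*(3 + H)) (f(H) = 1/((H + 3)*H) = 1/((3 + H)*H) = 1/(H*(3 + H)))
(f(-37) - 959)/(695 - 1750) = (1/((-37)*(3 - 37)) - 959)/(695 - 1750) = (-1/37/(-34) - 959)/(-1055) = (-1/37*(-1/34) - 959)*(-1/1055) = (1/1258 - 959)*(-1/1055) = -1206421/1258*(-1/1055) = 1206421/1327190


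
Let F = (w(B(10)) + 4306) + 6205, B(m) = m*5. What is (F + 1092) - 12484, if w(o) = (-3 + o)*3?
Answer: -740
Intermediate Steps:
B(m) = 5*m
w(o) = -9 + 3*o
F = 10652 (F = ((-9 + 3*(5*10)) + 4306) + 6205 = ((-9 + 3*50) + 4306) + 6205 = ((-9 + 150) + 4306) + 6205 = (141 + 4306) + 6205 = 4447 + 6205 = 10652)
(F + 1092) - 12484 = (10652 + 1092) - 12484 = 11744 - 12484 = -740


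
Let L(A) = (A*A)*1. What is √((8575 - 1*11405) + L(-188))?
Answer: √32514 ≈ 180.32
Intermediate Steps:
L(A) = A² (L(A) = A²*1 = A²)
√((8575 - 1*11405) + L(-188)) = √((8575 - 1*11405) + (-188)²) = √((8575 - 11405) + 35344) = √(-2830 + 35344) = √32514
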